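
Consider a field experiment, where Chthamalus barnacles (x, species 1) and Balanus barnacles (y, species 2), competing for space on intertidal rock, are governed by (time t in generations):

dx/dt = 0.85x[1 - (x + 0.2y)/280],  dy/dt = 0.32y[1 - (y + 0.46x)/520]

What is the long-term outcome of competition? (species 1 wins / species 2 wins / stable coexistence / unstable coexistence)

stable coexistence

Compare the nullcline intercepts: K1/α12 = 280/0.2 = 1400 > K2 = 520; K2/α21 = 520/0.46 = 1130 > K1 = 280.
Since both inequalities hold, each species can invade when rare, so the interior equilibrium is stable.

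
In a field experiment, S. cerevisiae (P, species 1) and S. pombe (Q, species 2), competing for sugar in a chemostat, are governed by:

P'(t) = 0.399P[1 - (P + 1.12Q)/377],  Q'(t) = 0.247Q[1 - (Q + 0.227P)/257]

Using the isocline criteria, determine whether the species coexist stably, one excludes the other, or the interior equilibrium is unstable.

Compare the nullcline intercepts: K1/α12 = 377/1.12 = 337 > K2 = 257; K2/α21 = 257/0.227 = 1130 > K1 = 377.
Since both inequalities hold, each species can invade when rare, so the interior equilibrium is stable.

stable coexistence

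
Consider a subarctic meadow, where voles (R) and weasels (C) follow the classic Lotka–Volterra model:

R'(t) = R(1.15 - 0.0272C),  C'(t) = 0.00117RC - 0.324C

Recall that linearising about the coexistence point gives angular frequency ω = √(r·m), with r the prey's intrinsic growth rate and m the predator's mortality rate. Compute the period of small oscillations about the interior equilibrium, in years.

T ≈ 10.3 years

Here r = 1.15 and m = 0.324, so r·m = 0.373.
ω = √0.373 = 0.61 per year, hence T = 2π/ω ≈ 10.3 years.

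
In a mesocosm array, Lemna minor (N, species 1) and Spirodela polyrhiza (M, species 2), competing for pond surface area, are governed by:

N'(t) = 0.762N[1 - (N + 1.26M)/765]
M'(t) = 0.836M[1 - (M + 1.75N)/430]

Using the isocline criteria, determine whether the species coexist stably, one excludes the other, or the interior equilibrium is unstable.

species 1 excludes species 2

Compare the nullcline intercepts: K1/α12 = 765/1.26 = 607 > K2 = 430; K2/α21 = 430/1.75 = 246 < K1 = 765.
Since the inequalities point opposite ways, species 1 can invade but species 2 cannot.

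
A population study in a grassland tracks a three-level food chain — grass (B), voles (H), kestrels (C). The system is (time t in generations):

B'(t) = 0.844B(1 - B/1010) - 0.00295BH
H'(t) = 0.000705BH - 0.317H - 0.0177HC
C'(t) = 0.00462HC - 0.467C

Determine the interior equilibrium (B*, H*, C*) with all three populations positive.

B* ≈ 653, H* ≈ 101, C* ≈ 8.11

From dC/dt = 0: 0.00462H* = 0.467, so H* = 101.
From dB/dt = 0: 0.844(1 - B*/1010) = 0.00295·101, giving B* = 1010·(1 - 0.353) = 653.
From dH/dt = 0: 0.000705·653 - 0.317 = 0.0177C*, so C* = 0.143/0.0177 = 8.11.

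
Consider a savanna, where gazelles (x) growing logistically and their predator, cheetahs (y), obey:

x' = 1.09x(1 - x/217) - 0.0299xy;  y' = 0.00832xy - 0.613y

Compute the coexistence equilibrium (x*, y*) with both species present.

From dy/dt = 0 with y > 0: 0.00832x* = 0.613, so x* = 73.7.
Substitute into dx/dt = 0: 1.09(1 - 73.7/217) = 0.0299y*.
The bracket is 0.66, giving y* = 0.72/0.0299 = 24.1.

x* ≈ 73.7, y* ≈ 24.1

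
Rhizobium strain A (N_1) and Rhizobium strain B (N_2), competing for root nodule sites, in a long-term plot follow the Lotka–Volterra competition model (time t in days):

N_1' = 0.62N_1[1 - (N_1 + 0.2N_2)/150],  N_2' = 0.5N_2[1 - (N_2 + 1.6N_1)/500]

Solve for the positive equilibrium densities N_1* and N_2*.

N_1* ≈ 73.5, N_2* ≈ 382

Setting both brackets to zero gives the nullclines N_1 + 0.2N_2 = 150 and 1.6N_1 + N_2 = 500.
Substituting N_2 = 500 - 1.6N_1 into the first: N_1(1 - 0.2·1.6) = 150 - 0.2·500.
So N_1* = 50/0.68 = 73.5, and then N_2* = 500 - 1.6·73.5 = 382.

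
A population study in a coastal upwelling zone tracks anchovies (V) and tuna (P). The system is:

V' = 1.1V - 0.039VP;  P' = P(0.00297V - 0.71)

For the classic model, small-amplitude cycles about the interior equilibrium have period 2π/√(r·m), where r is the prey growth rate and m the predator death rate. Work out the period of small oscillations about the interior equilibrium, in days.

T ≈ 7.11 days

Here r = 1.1 and m = 0.71, so r·m = 0.781.
ω = √0.781 = 0.884 per day, hence T = 2π/ω ≈ 7.11 days.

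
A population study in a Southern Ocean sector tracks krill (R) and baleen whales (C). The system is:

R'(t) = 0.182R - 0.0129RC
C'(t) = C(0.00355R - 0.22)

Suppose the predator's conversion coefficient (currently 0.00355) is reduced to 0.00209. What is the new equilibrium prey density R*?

R* ≈ 105

At the interior fixed point, setting dC/dt = 0 with C > 0 fixes R* = (predator death rate)/(RC coefficient) — independent of the other coefficients.
With the change, R* = 0.22/0.00209 = 105; it rises from 62.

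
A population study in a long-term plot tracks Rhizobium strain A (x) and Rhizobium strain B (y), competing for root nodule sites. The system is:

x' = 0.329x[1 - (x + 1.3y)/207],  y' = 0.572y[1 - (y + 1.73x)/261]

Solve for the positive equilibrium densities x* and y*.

Setting both brackets to zero gives the nullclines x + 1.3y = 207 and 1.73x + y = 261.
Substituting y = 261 - 1.73x into the first: x(1 - 1.3·1.73) = 207 - 1.3·261.
So x* = -132/-1.25 = 106, and then y* = 261 - 1.73·106 = 77.8.

x* ≈ 106, y* ≈ 77.8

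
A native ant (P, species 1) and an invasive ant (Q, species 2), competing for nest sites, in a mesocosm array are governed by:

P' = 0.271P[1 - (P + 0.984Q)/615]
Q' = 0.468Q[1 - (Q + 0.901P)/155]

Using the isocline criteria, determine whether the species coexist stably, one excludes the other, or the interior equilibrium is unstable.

species 1 excludes species 2

Compare the nullcline intercepts: K1/α12 = 615/0.984 = 625 > K2 = 155; K2/α21 = 155/0.901 = 172 < K1 = 615.
Since the inequalities point opposite ways, species 1 can invade but species 2 cannot.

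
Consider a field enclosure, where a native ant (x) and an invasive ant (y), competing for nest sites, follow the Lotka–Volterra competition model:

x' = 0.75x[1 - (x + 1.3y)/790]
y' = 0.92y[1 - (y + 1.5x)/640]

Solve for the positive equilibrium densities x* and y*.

x* ≈ 44.2, y* ≈ 574

Setting both brackets to zero gives the nullclines x + 1.3y = 790 and 1.5x + y = 640.
Substituting y = 640 - 1.5x into the first: x(1 - 1.3·1.5) = 790 - 1.3·640.
So x* = -42/-0.95 = 44.2, and then y* = 640 - 1.5·44.2 = 574.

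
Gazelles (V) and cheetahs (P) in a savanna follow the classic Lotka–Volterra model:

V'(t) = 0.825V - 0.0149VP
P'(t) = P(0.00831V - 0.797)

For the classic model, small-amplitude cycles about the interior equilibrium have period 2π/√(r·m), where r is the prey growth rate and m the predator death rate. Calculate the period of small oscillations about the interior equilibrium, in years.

T ≈ 7.75 years

Here r = 0.825 and m = 0.797, so r·m = 0.658.
ω = √0.658 = 0.811 per year, hence T = 2π/ω ≈ 7.75 years.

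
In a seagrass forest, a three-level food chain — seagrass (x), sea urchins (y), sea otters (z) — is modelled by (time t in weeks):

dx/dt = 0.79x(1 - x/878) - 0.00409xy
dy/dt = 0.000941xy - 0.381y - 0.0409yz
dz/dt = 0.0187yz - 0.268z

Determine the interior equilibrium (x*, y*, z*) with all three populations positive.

x* ≈ 813, y* ≈ 14.3, z* ≈ 9.39

From dz/dt = 0: 0.0187y* = 0.268, so y* = 14.3.
From dx/dt = 0: 0.79(1 - x*/878) = 0.00409·14.3, giving x* = 878·(1 - 0.0742) = 813.
From dy/dt = 0: 0.000941·813 - 0.381 = 0.0409z*, so z* = 0.384/0.0409 = 9.39.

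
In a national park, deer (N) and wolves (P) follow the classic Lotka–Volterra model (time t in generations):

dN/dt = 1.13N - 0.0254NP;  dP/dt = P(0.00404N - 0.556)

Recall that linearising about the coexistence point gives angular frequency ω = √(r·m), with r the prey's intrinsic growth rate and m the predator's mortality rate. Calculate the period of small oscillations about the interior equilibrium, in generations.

Here r = 1.13 and m = 0.556, so r·m = 0.628.
ω = √0.628 = 0.793 per generation, hence T = 2π/ω ≈ 7.93 generations.

T ≈ 7.93 generations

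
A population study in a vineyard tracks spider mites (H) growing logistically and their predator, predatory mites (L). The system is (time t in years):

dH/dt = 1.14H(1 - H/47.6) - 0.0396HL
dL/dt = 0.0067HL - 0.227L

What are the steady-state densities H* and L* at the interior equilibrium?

From dL/dt = 0 with L > 0: 0.0067H* = 0.227, so H* = 33.9.
Substitute into dH/dt = 0: 1.14(1 - 33.9/47.6) = 0.0396L*.
The bracket is 0.288, giving L* = 0.329/0.0396 = 8.3.

H* ≈ 33.9, L* ≈ 8.3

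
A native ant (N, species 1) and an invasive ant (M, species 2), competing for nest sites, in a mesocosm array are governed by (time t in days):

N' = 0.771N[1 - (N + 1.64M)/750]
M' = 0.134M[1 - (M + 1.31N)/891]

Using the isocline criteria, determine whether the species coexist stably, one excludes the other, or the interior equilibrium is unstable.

Compare the nullcline intercepts: K1/α12 = 750/1.64 = 457 < K2 = 891; K2/α21 = 891/1.31 = 680 < K1 = 750.
Since both are reversed, neither can invade when rare; the interior point is a saddle.

unstable coexistence (outcome depends on initial conditions)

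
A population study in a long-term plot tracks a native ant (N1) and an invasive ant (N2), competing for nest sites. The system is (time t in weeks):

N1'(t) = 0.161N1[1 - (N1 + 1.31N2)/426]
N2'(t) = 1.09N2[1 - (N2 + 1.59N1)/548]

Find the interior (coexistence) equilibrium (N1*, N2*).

Setting both brackets to zero gives the nullclines N1 + 1.31N2 = 426 and 1.59N1 + N2 = 548.
Substituting N2 = 548 - 1.59N1 into the first: N1(1 - 1.31·1.59) = 426 - 1.31·548.
So N1* = -292/-1.08 = 270, and then N2* = 548 - 1.59·270 = 119.

N1* ≈ 270, N2* ≈ 119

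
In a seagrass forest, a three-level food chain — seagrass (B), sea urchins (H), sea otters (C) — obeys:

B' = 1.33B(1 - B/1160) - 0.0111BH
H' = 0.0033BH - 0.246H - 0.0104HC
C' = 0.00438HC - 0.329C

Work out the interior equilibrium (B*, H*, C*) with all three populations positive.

From dC/dt = 0: 0.00438H* = 0.329, so H* = 75.1.
From dB/dt = 0: 1.33(1 - B*/1160) = 0.0111·75.1, giving B* = 1160·(1 - 0.627) = 433.
From dH/dt = 0: 0.0033·433 - 0.246 = 0.0104C*, so C* = 1.18/0.0104 = 114.

B* ≈ 433, H* ≈ 75.1, C* ≈ 114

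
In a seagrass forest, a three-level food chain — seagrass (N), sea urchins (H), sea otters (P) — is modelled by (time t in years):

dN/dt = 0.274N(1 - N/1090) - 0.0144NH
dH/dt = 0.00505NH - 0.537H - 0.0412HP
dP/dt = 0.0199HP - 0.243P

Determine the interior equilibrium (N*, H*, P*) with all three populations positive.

N* ≈ 390, H* ≈ 12.2, P* ≈ 34.8

From dP/dt = 0: 0.0199H* = 0.243, so H* = 12.2.
From dN/dt = 0: 0.274(1 - N*/1090) = 0.0144·12.2, giving N* = 1090·(1 - 0.642) = 390.
From dH/dt = 0: 0.00505·390 - 0.537 = 0.0412P*, so P* = 1.43/0.0412 = 34.8.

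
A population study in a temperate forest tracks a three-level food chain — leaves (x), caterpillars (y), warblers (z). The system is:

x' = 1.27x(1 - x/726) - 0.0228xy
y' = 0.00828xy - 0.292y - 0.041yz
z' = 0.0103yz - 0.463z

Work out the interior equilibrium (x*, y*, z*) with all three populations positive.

x* ≈ 140, y* ≈ 45, z* ≈ 21.2

From dz/dt = 0: 0.0103y* = 0.463, so y* = 45.
From dx/dt = 0: 1.27(1 - x*/726) = 0.0228·45, giving x* = 726·(1 - 0.807) = 140.
From dy/dt = 0: 0.00828·140 - 0.292 = 0.041z*, so z* = 0.868/0.041 = 21.2.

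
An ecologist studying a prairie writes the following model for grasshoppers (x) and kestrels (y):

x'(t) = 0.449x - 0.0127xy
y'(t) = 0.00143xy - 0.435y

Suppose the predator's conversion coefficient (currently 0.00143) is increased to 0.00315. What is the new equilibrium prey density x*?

x* ≈ 138

At the interior fixed point, setting dy/dt = 0 with y > 0 fixes x* = (predator death rate)/(xy coefficient) — independent of the other coefficients.
With the change, x* = 0.435/0.00315 = 138; it falls from 304.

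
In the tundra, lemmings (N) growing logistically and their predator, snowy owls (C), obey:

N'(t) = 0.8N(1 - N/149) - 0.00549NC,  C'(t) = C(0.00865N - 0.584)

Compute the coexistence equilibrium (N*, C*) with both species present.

From dC/dt = 0 with C > 0: 0.00865N* = 0.584, so N* = 67.5.
Substitute into dN/dt = 0: 0.8(1 - 67.5/149) = 0.00549C*.
The bracket is 0.547, giving C* = 0.438/0.00549 = 79.7.

N* ≈ 67.5, C* ≈ 79.7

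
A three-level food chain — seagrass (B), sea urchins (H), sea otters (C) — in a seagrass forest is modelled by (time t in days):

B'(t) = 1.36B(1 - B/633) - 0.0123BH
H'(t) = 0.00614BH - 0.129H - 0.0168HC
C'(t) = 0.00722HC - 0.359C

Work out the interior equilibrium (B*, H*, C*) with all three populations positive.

From dC/dt = 0: 0.00722H* = 0.359, so H* = 49.7.
From dB/dt = 0: 1.36(1 - B*/633) = 0.0123·49.7, giving B* = 633·(1 - 0.45) = 348.
From dH/dt = 0: 0.00614·348 - 0.129 = 0.0168C*, so C* = 2.01/0.0168 = 120.

B* ≈ 348, H* ≈ 49.7, C* ≈ 120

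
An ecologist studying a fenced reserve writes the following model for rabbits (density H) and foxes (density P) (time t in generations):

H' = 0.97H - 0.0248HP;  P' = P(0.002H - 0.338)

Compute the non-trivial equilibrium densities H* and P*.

Set dP/dt = 0 with P > 0: 0.002H - 0.338 = 0, so H* = 0.338/0.002 = 169.
Set dH/dt = 0 with H > 0: 0.97 - 0.0248P = 0, so P* = 0.97/0.0248 = 39.1.

H* ≈ 169, P* ≈ 39.1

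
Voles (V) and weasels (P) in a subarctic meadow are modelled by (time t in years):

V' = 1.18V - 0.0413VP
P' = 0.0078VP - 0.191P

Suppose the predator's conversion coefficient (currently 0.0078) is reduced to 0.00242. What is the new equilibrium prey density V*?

At the interior fixed point, setting dP/dt = 0 with P > 0 fixes V* = (predator death rate)/(VP coefficient) — independent of the other coefficients.
With the change, V* = 0.191/0.00242 = 78.9; it rises from 24.5.

V* ≈ 78.9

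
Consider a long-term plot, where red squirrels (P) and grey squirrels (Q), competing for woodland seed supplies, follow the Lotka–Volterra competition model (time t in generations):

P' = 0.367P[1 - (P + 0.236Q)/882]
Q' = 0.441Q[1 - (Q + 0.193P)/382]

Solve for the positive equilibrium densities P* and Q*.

P* ≈ 830, Q* ≈ 222

Setting both brackets to zero gives the nullclines P + 0.236Q = 882 and 0.193P + Q = 382.
Substituting Q = 382 - 0.193P into the first: P(1 - 0.236·0.193) = 882 - 0.236·382.
So P* = 792/0.954 = 830, and then Q* = 382 - 0.193·830 = 222.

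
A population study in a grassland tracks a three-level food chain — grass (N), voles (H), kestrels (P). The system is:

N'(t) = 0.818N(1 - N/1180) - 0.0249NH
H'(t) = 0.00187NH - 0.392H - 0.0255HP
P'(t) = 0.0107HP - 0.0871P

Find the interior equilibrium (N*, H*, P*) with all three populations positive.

From dP/dt = 0: 0.0107H* = 0.0871, so H* = 8.14.
From dN/dt = 0: 0.818(1 - N*/1180) = 0.0249·8.14, giving N* = 1180·(1 - 0.248) = 888.
From dH/dt = 0: 0.00187·888 - 0.392 = 0.0255P*, so P* = 1.27/0.0255 = 49.7.

N* ≈ 888, H* ≈ 8.14, P* ≈ 49.7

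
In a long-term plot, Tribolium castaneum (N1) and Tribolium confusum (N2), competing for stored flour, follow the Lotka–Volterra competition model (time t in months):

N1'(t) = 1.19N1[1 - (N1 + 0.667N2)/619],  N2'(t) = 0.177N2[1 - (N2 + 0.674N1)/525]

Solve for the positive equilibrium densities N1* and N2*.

N1* ≈ 488, N2* ≈ 196

Setting both brackets to zero gives the nullclines N1 + 0.667N2 = 619 and 0.674N1 + N2 = 525.
Substituting N2 = 525 - 0.674N1 into the first: N1(1 - 0.667·0.674) = 619 - 0.667·525.
So N1* = 269/0.55 = 488, and then N2* = 525 - 0.674·488 = 196.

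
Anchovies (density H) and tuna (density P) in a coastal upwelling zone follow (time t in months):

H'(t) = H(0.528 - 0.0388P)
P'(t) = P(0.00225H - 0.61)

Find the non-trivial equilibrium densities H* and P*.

H* ≈ 271, P* ≈ 13.6

Set dP/dt = 0 with P > 0: 0.00225H - 0.61 = 0, so H* = 0.61/0.00225 = 271.
Set dH/dt = 0 with H > 0: 0.528 - 0.0388P = 0, so P* = 0.528/0.0388 = 13.6.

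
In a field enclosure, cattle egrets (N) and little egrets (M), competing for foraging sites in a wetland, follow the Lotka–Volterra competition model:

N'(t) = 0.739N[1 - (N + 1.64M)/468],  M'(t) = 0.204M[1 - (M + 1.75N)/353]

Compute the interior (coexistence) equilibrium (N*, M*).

Setting both brackets to zero gives the nullclines N + 1.64M = 468 and 1.75N + M = 353.
Substituting M = 353 - 1.75N into the first: N(1 - 1.64·1.75) = 468 - 1.64·353.
So N* = -111/-1.87 = 59.3, and then M* = 353 - 1.75·59.3 = 249.

N* ≈ 59.3, M* ≈ 249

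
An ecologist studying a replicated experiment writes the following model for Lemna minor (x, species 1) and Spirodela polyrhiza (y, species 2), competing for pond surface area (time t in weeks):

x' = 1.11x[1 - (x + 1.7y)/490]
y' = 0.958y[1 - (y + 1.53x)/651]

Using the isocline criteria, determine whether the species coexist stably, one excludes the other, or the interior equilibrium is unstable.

unstable coexistence (outcome depends on initial conditions)

Compare the nullcline intercepts: K1/α12 = 490/1.7 = 288 < K2 = 651; K2/α21 = 651/1.53 = 425 < K1 = 490.
Since both are reversed, neither can invade when rare; the interior point is a saddle.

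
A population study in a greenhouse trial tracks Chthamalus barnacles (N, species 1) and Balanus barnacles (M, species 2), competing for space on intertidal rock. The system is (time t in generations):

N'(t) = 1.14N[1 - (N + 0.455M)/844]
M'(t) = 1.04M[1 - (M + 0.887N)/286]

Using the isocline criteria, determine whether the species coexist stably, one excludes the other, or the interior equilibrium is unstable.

species 1 excludes species 2

Compare the nullcline intercepts: K1/α12 = 844/0.455 = 1850 > K2 = 286; K2/α21 = 286/0.887 = 322 < K1 = 844.
Since the inequalities point opposite ways, species 1 can invade but species 2 cannot.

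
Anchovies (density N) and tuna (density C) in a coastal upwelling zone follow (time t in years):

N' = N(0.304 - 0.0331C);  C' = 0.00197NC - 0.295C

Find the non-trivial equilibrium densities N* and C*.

Set dC/dt = 0 with C > 0: 0.00197N - 0.295 = 0, so N* = 0.295/0.00197 = 150.
Set dN/dt = 0 with N > 0: 0.304 - 0.0331C = 0, so C* = 0.304/0.0331 = 9.18.

N* ≈ 150, C* ≈ 9.18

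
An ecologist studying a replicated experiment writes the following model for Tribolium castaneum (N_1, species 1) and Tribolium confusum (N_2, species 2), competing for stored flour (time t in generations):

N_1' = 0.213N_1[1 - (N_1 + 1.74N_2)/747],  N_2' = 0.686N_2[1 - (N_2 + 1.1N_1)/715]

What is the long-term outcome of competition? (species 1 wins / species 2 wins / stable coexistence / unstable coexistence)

Compare the nullcline intercepts: K1/α12 = 747/1.74 = 429 < K2 = 715; K2/α21 = 715/1.1 = 650 < K1 = 747.
Since both are reversed, neither can invade when rare; the interior point is a saddle.

unstable coexistence (outcome depends on initial conditions)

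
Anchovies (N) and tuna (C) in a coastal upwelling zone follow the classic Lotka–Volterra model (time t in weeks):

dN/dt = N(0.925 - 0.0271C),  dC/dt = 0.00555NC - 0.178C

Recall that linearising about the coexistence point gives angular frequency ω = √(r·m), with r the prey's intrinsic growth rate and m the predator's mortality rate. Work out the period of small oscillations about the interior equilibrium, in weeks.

T ≈ 15.5 weeks

Here r = 0.925 and m = 0.178, so r·m = 0.165.
ω = √0.165 = 0.406 per week, hence T = 2π/ω ≈ 15.5 weeks.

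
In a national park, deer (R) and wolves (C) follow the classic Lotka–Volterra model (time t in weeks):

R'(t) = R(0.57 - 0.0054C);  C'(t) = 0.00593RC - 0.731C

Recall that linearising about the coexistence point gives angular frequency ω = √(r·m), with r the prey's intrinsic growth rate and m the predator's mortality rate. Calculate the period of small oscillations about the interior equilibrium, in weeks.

Here r = 0.57 and m = 0.731, so r·m = 0.417.
ω = √0.417 = 0.645 per week, hence T = 2π/ω ≈ 9.73 weeks.

T ≈ 9.73 weeks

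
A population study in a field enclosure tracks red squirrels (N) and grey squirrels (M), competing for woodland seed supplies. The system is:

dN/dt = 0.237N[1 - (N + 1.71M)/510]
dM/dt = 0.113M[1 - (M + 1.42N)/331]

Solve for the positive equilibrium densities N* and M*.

N* ≈ 39.2, M* ≈ 275

Setting both brackets to zero gives the nullclines N + 1.71M = 510 and 1.42N + M = 331.
Substituting M = 331 - 1.42N into the first: N(1 - 1.71·1.42) = 510 - 1.71·331.
So N* = -56/-1.43 = 39.2, and then M* = 331 - 1.42·39.2 = 275.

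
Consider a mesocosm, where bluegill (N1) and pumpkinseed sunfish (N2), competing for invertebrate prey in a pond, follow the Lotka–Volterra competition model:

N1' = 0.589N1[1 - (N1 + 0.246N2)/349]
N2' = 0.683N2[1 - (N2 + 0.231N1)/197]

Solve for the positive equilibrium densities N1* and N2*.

Setting both brackets to zero gives the nullclines N1 + 0.246N2 = 349 and 0.231N1 + N2 = 197.
Substituting N2 = 197 - 0.231N1 into the first: N1(1 - 0.246·0.231) = 349 - 0.246·197.
So N1* = 301/0.943 = 319, and then N2* = 197 - 0.231·319 = 123.

N1* ≈ 319, N2* ≈ 123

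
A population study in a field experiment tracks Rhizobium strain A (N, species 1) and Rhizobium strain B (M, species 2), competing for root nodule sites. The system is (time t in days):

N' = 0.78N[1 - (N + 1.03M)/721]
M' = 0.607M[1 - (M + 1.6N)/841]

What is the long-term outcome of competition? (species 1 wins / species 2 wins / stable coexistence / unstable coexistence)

Compare the nullcline intercepts: K1/α12 = 721/1.03 = 700 < K2 = 841; K2/α21 = 841/1.6 = 526 < K1 = 721.
Since both are reversed, neither can invade when rare; the interior point is a saddle.

unstable coexistence (outcome depends on initial conditions)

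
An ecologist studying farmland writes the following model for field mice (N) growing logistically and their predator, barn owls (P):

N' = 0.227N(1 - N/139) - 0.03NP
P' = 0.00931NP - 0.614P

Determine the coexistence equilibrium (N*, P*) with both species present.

N* ≈ 66, P* ≈ 3.98

From dP/dt = 0 with P > 0: 0.00931N* = 0.614, so N* = 66.
Substitute into dN/dt = 0: 0.227(1 - 66/139) = 0.03P*.
The bracket is 0.526, giving P* = 0.119/0.03 = 3.98.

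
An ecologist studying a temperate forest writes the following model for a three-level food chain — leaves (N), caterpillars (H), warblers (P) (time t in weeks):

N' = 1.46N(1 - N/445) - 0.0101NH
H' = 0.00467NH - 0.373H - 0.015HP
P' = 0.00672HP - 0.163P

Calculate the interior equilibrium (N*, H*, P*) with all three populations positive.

From dP/dt = 0: 0.00672H* = 0.163, so H* = 24.3.
From dN/dt = 0: 1.46(1 - N*/445) = 0.0101·24.3, giving N* = 445·(1 - 0.168) = 370.
From dH/dt = 0: 0.00467·370 - 0.373 = 0.015P*, so P* = 1.36/0.015 = 90.4.

N* ≈ 370, H* ≈ 24.3, P* ≈ 90.4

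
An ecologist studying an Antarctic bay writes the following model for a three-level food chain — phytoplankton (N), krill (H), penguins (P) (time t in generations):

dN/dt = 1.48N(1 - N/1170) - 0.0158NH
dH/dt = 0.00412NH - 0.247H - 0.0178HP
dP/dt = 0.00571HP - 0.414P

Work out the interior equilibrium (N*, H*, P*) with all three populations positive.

From dP/dt = 0: 0.00571H* = 0.414, so H* = 72.5.
From dN/dt = 0: 1.48(1 - N*/1170) = 0.0158·72.5, giving N* = 1170·(1 - 0.774) = 264.
From dH/dt = 0: 0.00412·264 - 0.247 = 0.0178P*, so P* = 0.842/0.0178 = 47.3.

N* ≈ 264, H* ≈ 72.5, P* ≈ 47.3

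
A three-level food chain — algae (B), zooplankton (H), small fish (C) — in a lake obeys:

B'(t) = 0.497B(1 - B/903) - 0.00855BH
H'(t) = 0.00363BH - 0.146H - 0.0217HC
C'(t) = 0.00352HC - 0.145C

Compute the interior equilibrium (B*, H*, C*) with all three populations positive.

B* ≈ 263, H* ≈ 41.2, C* ≈ 37.3

From dC/dt = 0: 0.00352H* = 0.145, so H* = 41.2.
From dB/dt = 0: 0.497(1 - B*/903) = 0.00855·41.2, giving B* = 903·(1 - 0.709) = 263.
From dH/dt = 0: 0.00363·263 - 0.146 = 0.0217C*, so C* = 0.809/0.0217 = 37.3.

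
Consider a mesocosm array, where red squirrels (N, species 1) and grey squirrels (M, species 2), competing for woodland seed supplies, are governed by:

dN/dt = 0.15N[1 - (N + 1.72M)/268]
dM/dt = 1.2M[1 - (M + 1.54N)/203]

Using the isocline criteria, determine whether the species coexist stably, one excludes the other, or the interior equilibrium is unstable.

Compare the nullcline intercepts: K1/α12 = 268/1.72 = 156 < K2 = 203; K2/α21 = 203/1.54 = 132 < K1 = 268.
Since both are reversed, neither can invade when rare; the interior point is a saddle.

unstable coexistence (outcome depends on initial conditions)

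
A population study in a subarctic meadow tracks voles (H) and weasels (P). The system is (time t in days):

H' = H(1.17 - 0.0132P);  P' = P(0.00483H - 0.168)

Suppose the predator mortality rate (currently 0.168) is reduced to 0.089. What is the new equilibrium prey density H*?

At the interior fixed point, setting dP/dt = 0 with P > 0 fixes H* = (predator death rate)/(HP coefficient) — independent of the other coefficients.
With the change, H* = 0.089/0.00483 = 18.4; it falls from 34.8.

H* ≈ 18.4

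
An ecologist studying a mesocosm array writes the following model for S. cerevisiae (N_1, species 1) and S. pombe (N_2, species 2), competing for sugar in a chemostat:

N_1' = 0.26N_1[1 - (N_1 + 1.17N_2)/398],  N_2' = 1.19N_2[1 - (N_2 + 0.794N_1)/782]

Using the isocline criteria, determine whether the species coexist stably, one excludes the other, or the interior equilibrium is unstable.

species 2 excludes species 1

Compare the nullcline intercepts: K1/α12 = 398/1.17 = 340 < K2 = 782; K2/α21 = 782/0.794 = 985 > K1 = 398.
Since the inequalities point opposite ways, species 2 can invade but species 1 cannot.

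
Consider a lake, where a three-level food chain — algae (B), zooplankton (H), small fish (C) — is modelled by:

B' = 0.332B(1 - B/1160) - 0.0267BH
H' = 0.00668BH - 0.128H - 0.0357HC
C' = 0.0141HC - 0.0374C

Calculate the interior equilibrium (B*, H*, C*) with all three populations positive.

From dC/dt = 0: 0.0141H* = 0.0374, so H* = 2.65.
From dB/dt = 0: 0.332(1 - B*/1160) = 0.0267·2.65, giving B* = 1160·(1 - 0.213) = 913.
From dH/dt = 0: 0.00668·913 - 0.128 = 0.0357C*, so C* = 5.97/0.0357 = 167.

B* ≈ 913, H* ≈ 2.65, C* ≈ 167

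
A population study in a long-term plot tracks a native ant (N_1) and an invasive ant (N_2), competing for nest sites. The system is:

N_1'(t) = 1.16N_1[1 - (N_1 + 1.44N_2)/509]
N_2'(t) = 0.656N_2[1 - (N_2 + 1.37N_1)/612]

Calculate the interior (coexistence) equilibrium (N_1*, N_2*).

Setting both brackets to zero gives the nullclines N_1 + 1.44N_2 = 509 and 1.37N_1 + N_2 = 612.
Substituting N_2 = 612 - 1.37N_1 into the first: N_1(1 - 1.44·1.37) = 509 - 1.44·612.
So N_1* = -372/-0.973 = 383, and then N_2* = 612 - 1.37·383 = 87.7.

N_1* ≈ 383, N_2* ≈ 87.7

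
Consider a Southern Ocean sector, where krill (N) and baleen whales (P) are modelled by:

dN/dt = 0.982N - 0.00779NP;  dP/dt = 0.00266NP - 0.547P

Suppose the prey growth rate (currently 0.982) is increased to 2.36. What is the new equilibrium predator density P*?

At the interior fixed point, setting dN/dt = 0 with N > 0 fixes P* = (prey growth rate)/(NP coefficient) — independent of the other coefficients.
With the change, P* = 2.36/0.00779 = 303; it rises from 126.

P* ≈ 303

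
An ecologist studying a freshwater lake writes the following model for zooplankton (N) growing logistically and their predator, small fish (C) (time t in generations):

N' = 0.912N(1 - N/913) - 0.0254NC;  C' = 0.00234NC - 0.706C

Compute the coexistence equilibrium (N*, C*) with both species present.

From dC/dt = 0 with C > 0: 0.00234N* = 0.706, so N* = 302.
Substitute into dN/dt = 0: 0.912(1 - 302/913) = 0.0254C*.
The bracket is 0.67, giving C* = 0.611/0.0254 = 24.

N* ≈ 302, C* ≈ 24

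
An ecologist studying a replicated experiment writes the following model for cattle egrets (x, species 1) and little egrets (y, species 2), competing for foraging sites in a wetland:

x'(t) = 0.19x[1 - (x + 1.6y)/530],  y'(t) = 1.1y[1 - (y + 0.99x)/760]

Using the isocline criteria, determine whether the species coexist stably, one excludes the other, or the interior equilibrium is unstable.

species 2 excludes species 1

Compare the nullcline intercepts: K1/α12 = 530/1.6 = 331 < K2 = 760; K2/α21 = 760/0.99 = 768 > K1 = 530.
Since the inequalities point opposite ways, species 2 can invade but species 1 cannot.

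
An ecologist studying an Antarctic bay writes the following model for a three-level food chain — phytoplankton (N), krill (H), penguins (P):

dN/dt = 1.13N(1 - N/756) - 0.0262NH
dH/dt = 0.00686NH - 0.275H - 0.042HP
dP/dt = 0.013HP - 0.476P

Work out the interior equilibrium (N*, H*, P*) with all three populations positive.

From dP/dt = 0: 0.013H* = 0.476, so H* = 36.6.
From dN/dt = 0: 1.13(1 - N*/756) = 0.0262·36.6, giving N* = 756·(1 - 0.849) = 114.
From dH/dt = 0: 0.00686·114 - 0.275 = 0.042P*, so P* = 0.508/0.042 = 12.1.

N* ≈ 114, H* ≈ 36.6, P* ≈ 12.1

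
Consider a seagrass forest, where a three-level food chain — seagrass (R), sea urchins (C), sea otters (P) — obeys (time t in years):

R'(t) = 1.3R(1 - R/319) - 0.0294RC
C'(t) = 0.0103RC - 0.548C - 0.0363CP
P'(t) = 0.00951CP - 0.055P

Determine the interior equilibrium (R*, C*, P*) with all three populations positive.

R* ≈ 277, C* ≈ 5.78, P* ≈ 63.6

From dP/dt = 0: 0.00951C* = 0.055, so C* = 5.78.
From dR/dt = 0: 1.3(1 - R*/319) = 0.0294·5.78, giving R* = 319·(1 - 0.131) = 277.
From dC/dt = 0: 0.0103·277 - 0.548 = 0.0363P*, so P* = 2.31/0.0363 = 63.6.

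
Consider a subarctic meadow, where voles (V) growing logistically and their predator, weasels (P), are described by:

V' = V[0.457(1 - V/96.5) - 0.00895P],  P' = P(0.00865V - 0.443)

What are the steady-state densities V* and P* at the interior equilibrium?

From dP/dt = 0 with P > 0: 0.00865V* = 0.443, so V* = 51.2.
Substitute into dV/dt = 0: 0.457(1 - 51.2/96.5) = 0.00895P*.
The bracket is 0.469, giving P* = 0.214/0.00895 = 24.

V* ≈ 51.2, P* ≈ 24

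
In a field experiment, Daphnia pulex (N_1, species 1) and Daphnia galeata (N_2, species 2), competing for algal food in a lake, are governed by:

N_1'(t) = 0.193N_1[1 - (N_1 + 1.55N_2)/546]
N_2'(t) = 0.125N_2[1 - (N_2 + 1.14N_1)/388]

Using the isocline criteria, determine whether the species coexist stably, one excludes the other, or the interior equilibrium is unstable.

unstable coexistence (outcome depends on initial conditions)

Compare the nullcline intercepts: K1/α12 = 546/1.55 = 352 < K2 = 388; K2/α21 = 388/1.14 = 340 < K1 = 546.
Since both are reversed, neither can invade when rare; the interior point is a saddle.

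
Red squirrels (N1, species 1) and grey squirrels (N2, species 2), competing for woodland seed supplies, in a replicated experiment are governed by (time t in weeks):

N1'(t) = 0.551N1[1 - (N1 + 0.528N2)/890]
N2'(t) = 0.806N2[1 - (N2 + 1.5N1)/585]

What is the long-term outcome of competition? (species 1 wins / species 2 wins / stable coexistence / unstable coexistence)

Compare the nullcline intercepts: K1/α12 = 890/0.528 = 1690 > K2 = 585; K2/α21 = 585/1.5 = 390 < K1 = 890.
Since the inequalities point opposite ways, species 1 can invade but species 2 cannot.

species 1 excludes species 2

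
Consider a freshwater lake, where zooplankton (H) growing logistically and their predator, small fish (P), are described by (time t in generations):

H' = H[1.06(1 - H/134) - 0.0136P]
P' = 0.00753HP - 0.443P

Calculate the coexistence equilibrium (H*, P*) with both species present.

From dP/dt = 0 with P > 0: 0.00753H* = 0.443, so H* = 58.8.
Substitute into dH/dt = 0: 1.06(1 - 58.8/134) = 0.0136P*.
The bracket is 0.561, giving P* = 0.595/0.0136 = 43.7.

H* ≈ 58.8, P* ≈ 43.7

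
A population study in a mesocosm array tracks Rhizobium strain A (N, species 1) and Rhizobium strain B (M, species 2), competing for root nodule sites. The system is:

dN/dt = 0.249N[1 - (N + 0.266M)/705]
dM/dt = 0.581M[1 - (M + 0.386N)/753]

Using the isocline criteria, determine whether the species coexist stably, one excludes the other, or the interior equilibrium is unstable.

stable coexistence

Compare the nullcline intercepts: K1/α12 = 705/0.266 = 2650 > K2 = 753; K2/α21 = 753/0.386 = 1950 > K1 = 705.
Since both inequalities hold, each species can invade when rare, so the interior equilibrium is stable.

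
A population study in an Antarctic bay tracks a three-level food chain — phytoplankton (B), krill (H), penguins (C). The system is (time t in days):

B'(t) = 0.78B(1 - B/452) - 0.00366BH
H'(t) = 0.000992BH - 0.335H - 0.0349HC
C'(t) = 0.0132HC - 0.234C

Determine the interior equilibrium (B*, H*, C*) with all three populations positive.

From dC/dt = 0: 0.0132H* = 0.234, so H* = 17.7.
From dB/dt = 0: 0.78(1 - B*/452) = 0.00366·17.7, giving B* = 452·(1 - 0.0832) = 414.
From dH/dt = 0: 0.000992·414 - 0.335 = 0.0349C*, so C* = 0.0761/0.0349 = 2.18.

B* ≈ 414, H* ≈ 17.7, C* ≈ 2.18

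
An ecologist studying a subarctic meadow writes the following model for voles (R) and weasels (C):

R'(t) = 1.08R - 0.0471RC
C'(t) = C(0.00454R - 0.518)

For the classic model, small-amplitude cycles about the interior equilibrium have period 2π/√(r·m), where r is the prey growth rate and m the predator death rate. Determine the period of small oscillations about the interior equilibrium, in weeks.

T ≈ 8.4 weeks

Here r = 1.08 and m = 0.518, so r·m = 0.559.
ω = √0.559 = 0.748 per week, hence T = 2π/ω ≈ 8.4 weeks.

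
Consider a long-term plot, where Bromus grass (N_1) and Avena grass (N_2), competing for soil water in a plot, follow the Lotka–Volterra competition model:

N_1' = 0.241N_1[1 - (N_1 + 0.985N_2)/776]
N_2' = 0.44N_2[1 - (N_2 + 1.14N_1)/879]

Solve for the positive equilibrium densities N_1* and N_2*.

Setting both brackets to zero gives the nullclines N_1 + 0.985N_2 = 776 and 1.14N_1 + N_2 = 879.
Substituting N_2 = 879 - 1.14N_1 into the first: N_1(1 - 0.985·1.14) = 776 - 0.985·879.
So N_1* = -89.8/-0.123 = 731, and then N_2* = 879 - 1.14·731 = 45.9.

N_1* ≈ 731, N_2* ≈ 45.9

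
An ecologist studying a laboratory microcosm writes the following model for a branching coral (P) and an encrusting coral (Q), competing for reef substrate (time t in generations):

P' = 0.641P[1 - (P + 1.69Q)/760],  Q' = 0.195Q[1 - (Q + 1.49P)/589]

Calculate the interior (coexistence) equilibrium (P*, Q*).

P* ≈ 155, Q* ≈ 358

Setting both brackets to zero gives the nullclines P + 1.69Q = 760 and 1.49P + Q = 589.
Substituting Q = 589 - 1.49P into the first: P(1 - 1.69·1.49) = 760 - 1.69·589.
So P* = -235/-1.52 = 155, and then Q* = 589 - 1.49·155 = 358.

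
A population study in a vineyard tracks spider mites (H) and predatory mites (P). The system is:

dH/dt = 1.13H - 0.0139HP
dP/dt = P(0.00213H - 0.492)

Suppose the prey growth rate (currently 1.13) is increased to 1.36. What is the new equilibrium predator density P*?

At the interior fixed point, setting dH/dt = 0 with H > 0 fixes P* = (prey growth rate)/(HP coefficient) — independent of the other coefficients.
With the change, P* = 1.36/0.0139 = 97.8; it rises from 81.3.

P* ≈ 97.8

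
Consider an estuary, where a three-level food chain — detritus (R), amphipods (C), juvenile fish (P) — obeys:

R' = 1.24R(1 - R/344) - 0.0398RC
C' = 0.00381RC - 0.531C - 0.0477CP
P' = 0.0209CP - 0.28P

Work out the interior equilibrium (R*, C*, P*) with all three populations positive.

From dP/dt = 0: 0.0209C* = 0.28, so C* = 13.4.
From dR/dt = 0: 1.24(1 - R*/344) = 0.0398·13.4, giving R* = 344·(1 - 0.43) = 196.
From dC/dt = 0: 0.00381·196 - 0.531 = 0.0477P*, so P* = 0.216/0.0477 = 4.53.

R* ≈ 196, C* ≈ 13.4, P* ≈ 4.53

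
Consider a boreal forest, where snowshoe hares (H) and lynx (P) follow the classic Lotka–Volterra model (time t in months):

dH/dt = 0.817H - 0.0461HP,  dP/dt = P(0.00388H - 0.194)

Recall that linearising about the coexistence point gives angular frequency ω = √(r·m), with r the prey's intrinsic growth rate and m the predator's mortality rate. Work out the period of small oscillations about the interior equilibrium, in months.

Here r = 0.817 and m = 0.194, so r·m = 0.158.
ω = √0.158 = 0.398 per month, hence T = 2π/ω ≈ 15.8 months.

T ≈ 15.8 months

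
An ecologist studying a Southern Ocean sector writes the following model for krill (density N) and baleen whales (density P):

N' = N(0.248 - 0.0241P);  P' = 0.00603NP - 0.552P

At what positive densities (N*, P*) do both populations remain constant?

Set dP/dt = 0 with P > 0: 0.00603N - 0.552 = 0, so N* = 0.552/0.00603 = 91.5.
Set dN/dt = 0 with N > 0: 0.248 - 0.0241P = 0, so P* = 0.248/0.0241 = 10.3.

N* ≈ 91.5, P* ≈ 10.3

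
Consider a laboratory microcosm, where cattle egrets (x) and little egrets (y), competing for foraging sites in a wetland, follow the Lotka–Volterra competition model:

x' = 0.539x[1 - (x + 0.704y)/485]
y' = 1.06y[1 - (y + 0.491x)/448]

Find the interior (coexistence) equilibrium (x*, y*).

x* ≈ 259, y* ≈ 321

Setting both brackets to zero gives the nullclines x + 0.704y = 485 and 0.491x + y = 448.
Substituting y = 448 - 0.491x into the first: x(1 - 0.704·0.491) = 485 - 0.704·448.
So x* = 170/0.654 = 259, and then y* = 448 - 0.491·259 = 321.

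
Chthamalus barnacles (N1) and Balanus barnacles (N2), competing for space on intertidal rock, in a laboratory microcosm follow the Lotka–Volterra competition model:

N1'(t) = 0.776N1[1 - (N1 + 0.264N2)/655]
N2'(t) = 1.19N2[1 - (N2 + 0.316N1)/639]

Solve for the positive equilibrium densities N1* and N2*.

Setting both brackets to zero gives the nullclines N1 + 0.264N2 = 655 and 0.316N1 + N2 = 639.
Substituting N2 = 639 - 0.316N1 into the first: N1(1 - 0.264·0.316) = 655 - 0.264·639.
So N1* = 486/0.917 = 531, and then N2* = 639 - 0.316·531 = 471.

N1* ≈ 531, N2* ≈ 471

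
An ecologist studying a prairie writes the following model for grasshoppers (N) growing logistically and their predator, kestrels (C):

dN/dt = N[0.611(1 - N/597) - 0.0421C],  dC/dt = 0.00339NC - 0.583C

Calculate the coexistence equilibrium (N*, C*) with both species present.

N* ≈ 172, C* ≈ 10.3

From dC/dt = 0 with C > 0: 0.00339N* = 0.583, so N* = 172.
Substitute into dN/dt = 0: 0.611(1 - 172/597) = 0.0421C*.
The bracket is 0.712, giving C* = 0.435/0.0421 = 10.3.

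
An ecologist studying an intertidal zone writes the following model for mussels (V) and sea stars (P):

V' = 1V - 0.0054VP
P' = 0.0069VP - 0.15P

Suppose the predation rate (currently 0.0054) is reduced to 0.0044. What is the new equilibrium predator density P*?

At the interior fixed point, setting dV/dt = 0 with V > 0 fixes P* = (prey growth rate)/(VP coefficient) — independent of the other coefficients.
With the change, P* = 1/0.0044 = 227; it rises from 185.

P* ≈ 227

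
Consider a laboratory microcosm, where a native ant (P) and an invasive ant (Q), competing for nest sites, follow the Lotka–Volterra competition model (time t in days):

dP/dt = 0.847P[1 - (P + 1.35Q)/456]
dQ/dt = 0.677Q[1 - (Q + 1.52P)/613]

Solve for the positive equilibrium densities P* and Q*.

P* ≈ 353, Q* ≈ 76.2

Setting both brackets to zero gives the nullclines P + 1.35Q = 456 and 1.52P + Q = 613.
Substituting Q = 613 - 1.52P into the first: P(1 - 1.35·1.52) = 456 - 1.35·613.
So P* = -372/-1.05 = 353, and then Q* = 613 - 1.52·353 = 76.2.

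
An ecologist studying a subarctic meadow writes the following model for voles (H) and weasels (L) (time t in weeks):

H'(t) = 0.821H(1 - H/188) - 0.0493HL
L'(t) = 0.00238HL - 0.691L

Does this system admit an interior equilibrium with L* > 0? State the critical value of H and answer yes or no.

Threshold H = 290; K < 290, so no, the predator goes extinct.

The predator equation gives dL/dt > 0 only when H > 0.691/0.00238 = 290.
Without the predator, H → K = 188. Since 188 < 290, the predator cannot invade.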